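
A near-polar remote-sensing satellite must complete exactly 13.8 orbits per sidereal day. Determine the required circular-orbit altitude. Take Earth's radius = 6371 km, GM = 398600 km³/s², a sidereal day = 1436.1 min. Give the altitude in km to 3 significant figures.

958 km

Required period T = 86166 / 13.8 = 6243.9 s.
From T = 2π√(a³/μ): a = (μ T²/4π²)^(1/3) = (398600 × 6243.9² / 4π²)^(1/3) = 7329 km.
Altitude h = a − R = 7329 − 6371 = 958 km.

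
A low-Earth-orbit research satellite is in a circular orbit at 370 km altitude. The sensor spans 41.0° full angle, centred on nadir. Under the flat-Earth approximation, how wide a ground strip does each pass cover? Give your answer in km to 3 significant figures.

Half-angle = 41.0°/2 = 20.5°.
Swath width ≈ 2h·tan(θ/2) = 2 × 370 × tan(20.5°) = 276.7 km.

277 km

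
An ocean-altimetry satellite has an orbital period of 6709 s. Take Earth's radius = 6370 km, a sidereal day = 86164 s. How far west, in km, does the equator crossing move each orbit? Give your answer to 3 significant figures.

3120 km

During one orbit Earth rotates (6709.0 / 86164) × 360° = 28.03°.
At the equator that is 28.03° × (2π·6370/360) km/° = 28.03 × 111.2 = 3116 km.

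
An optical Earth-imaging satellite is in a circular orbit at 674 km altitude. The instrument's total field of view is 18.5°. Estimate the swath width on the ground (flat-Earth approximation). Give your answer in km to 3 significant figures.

220 km

Half-angle = 18.5°/2 = 9.25°.
Swath width ≈ 2h·tan(θ/2) = 2 × 674 × tan(9.25°) = 219.5 km.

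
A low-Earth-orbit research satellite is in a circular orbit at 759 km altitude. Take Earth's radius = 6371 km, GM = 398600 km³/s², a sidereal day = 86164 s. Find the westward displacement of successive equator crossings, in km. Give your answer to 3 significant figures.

Semi-major axis a = 6371 + 759 = 7130 km. Period T = 2π√(a³/μ) = 2π√(7130³/398600) = 5991.6 s = 99.86 min.
During one orbit Earth rotates (5991.6 / 86164) × 360° = 25.03°.
At the equator that is 25.03° × (2π·6371/360) km/° = 25.03 × 111.2 = 2784 km.

2780 km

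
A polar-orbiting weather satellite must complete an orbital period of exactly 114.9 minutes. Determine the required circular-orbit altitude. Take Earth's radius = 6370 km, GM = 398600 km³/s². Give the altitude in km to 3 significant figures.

1460 km

T = 114.9 min = 6894.0 s.
From T = 2π√(a³/μ): a = (μ T²/4π²)^(1/3) = (398600 × 6894.0² / 4π²)^(1/3) = 7829 km.
Altitude h = a − R = 7829 − 6370 = 1459 km.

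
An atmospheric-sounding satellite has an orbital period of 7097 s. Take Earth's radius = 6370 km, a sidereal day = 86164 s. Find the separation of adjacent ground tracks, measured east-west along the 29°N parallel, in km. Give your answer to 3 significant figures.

Node shift per orbit = (7097.0/86164) × 360° = 29.65°.
Equatorial spacing = 29.65 × 111.2 km/° = 3297 km.
At 29° latitude, spacing = 3297 × cos(29°) = 2883 km.

2880 km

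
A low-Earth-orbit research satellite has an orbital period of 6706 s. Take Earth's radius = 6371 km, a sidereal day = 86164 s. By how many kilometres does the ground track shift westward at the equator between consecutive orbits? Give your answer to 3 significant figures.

3120 km

During one orbit Earth rotates (6706.0 / 86164) × 360° = 28.02°.
At the equator that is 28.02° × (2π·6371/360) km/° = 28.02 × 111.2 = 3115 km.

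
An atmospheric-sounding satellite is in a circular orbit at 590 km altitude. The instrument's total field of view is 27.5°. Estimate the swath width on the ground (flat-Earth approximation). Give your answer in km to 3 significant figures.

Half-angle = 27.5°/2 = 13.75°.
Swath width ≈ 2h·tan(θ/2) = 2 × 590 × tan(13.75°) = 288.7 km.

289 km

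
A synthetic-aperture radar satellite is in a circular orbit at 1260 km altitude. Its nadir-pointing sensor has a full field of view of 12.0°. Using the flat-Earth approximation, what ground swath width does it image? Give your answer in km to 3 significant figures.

265 km

Half-angle = 12.0°/2 = 6°.
Swath width ≈ 2h·tan(θ/2) = 2 × 1260 × tan(6°) = 264.9 km.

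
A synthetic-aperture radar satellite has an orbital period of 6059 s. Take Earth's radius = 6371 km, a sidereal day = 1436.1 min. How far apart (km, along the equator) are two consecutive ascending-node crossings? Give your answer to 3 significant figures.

During one orbit Earth rotates (6059.0 / 86166) × 360° = 25.31°.
At the equator that is 25.31° × (2π·6371/360) km/° = 25.31 × 111.2 = 2815 km.

2810 km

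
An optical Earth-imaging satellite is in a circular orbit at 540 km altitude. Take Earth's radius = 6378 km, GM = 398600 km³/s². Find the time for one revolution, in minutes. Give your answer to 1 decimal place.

Semi-major axis a = 6378 + 540 = 6918 km. Period T = 2π√(a³/μ) = 2π√(6918³/398600) = 5726.4 s = 95.44 min.

95.4 min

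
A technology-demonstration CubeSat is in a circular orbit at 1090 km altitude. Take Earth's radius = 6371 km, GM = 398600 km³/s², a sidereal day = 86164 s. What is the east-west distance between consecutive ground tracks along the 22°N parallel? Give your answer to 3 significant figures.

2760 km

Semi-major axis a = 6371 + 1090 = 7461 km. Period T = 2π√(a³/μ) = 2π√(7461³/398600) = 6413.7 s = 106.89 min.
Node shift per orbit = (6413.7/86164) × 360° = 26.80°.
Equatorial spacing = 26.80 × 111.2 km/° = 2980 km.
At 22° latitude, spacing = 2980 × cos(22°) = 2763 km.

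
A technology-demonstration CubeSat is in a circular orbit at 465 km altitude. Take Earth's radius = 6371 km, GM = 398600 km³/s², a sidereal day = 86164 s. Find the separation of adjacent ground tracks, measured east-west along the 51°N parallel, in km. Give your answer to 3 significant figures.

1640 km

Semi-major axis a = 6371 + 465 = 6836 km. Period T = 2π√(a³/μ) = 2π√(6836³/398600) = 5624.9 s = 93.75 min.
Node shift per orbit = (5624.9/86164) × 360° = 23.50°.
Equatorial spacing = 23.50 × 111.2 km/° = 2613 km.
At 51° latitude, spacing = 2613 × cos(51°) = 1645 km.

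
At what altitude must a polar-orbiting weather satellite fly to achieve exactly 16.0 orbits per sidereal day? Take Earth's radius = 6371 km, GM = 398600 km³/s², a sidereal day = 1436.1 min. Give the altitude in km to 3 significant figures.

270 km

Required period T = 86166 / 16.0 = 5385.4 s.
From T = 2π√(a³/μ): a = (μ T²/4π²)^(1/3) = (398600 × 5385.4² / 4π²)^(1/3) = 6641 km.
Altitude h = a − R = 6641 − 6371 = 270 km.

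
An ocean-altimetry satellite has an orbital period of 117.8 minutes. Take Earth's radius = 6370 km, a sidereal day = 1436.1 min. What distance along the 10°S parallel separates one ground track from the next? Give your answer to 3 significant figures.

3230 km

T = 117.8 min = 7068.0 s.
Node shift per orbit = (7068.0/86166) × 360° = 29.53°.
Equatorial spacing = 29.53 × 111.2 km/° = 3283 km.
At 10° latitude, spacing = 3283 × cos(10°) = 3233 km.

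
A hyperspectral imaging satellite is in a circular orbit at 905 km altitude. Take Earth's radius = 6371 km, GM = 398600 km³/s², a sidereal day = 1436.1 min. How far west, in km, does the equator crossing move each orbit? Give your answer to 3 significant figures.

Semi-major axis a = 6371 + 905 = 7276 km. Period T = 2π√(a³/μ) = 2π√(7276³/398600) = 6176.6 s = 102.94 min.
During one orbit Earth rotates (6176.6 / 86166) × 360° = 25.81°.
At the equator that is 25.81° × (2π·6371/360) km/° = 25.81 × 111.2 = 2869 km.

2870 km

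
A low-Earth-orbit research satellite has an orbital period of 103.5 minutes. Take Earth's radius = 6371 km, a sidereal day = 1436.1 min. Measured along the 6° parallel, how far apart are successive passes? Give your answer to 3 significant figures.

T = 103.5 min = 6210.0 s.
Node shift per orbit = (6210.0/86166) × 360° = 25.95°.
Equatorial spacing = 25.95 × 111.2 km/° = 2885 km.
At 6° latitude, spacing = 2885 × cos(6°) = 2869 km.

2870 km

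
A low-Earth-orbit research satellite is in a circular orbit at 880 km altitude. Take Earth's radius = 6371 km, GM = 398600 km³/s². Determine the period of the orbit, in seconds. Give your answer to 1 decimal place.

Semi-major axis a = 6371 + 880 = 7251 km. Period T = 2π√(a³/μ) = 2π√(7251³/398600) = 6144.8 s = 102.41 min.

6144.8 seconds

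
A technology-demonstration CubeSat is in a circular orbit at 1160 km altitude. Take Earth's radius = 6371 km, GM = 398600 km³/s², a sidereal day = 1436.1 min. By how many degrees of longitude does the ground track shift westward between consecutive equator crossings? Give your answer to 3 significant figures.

27.2°

Semi-major axis a = 6371 + 1160 = 7531 km. Period T = 2π√(a³/μ) = 2π√(7531³/398600) = 6504.1 s = 108.40 min.
During one orbit Earth rotates (6504.1 / 86166) × 360° = 27.17°.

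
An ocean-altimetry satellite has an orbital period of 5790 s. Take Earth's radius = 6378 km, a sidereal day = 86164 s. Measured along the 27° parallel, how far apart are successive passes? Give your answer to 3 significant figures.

2400 km

Node shift per orbit = (5790.0/86164) × 360° = 24.19°.
Equatorial spacing = 24.19 × 111.3 km/° = 2693 km.
At 27° latitude, spacing = 2693 × cos(27°) = 2399 km.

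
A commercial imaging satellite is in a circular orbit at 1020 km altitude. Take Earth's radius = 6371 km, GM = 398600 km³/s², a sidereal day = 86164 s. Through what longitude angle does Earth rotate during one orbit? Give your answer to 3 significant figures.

Semi-major axis a = 6371 + 1020 = 7391 km. Period T = 2π√(a³/μ) = 2π√(7391³/398600) = 6323.6 s = 105.39 min.
During one orbit Earth rotates (6323.6 / 86164) × 360° = 26.42°.

26.4°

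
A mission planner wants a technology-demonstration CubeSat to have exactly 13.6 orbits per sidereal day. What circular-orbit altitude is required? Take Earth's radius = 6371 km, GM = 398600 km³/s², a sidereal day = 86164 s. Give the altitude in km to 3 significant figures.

Required period T = 86164 / 13.6 = 6335.6 s.
From T = 2π√(a³/μ): a = (μ T²/4π²)^(1/3) = (398600 × 6335.6² / 4π²)^(1/3) = 7400 km.
Altitude h = a − R = 7400 − 6371 = 1029 km.

1030 km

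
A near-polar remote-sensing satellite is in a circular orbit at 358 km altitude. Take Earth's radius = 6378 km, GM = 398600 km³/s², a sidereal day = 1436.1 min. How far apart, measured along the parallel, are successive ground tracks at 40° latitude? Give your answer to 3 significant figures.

1960 km

Semi-major axis a = 6378 + 358 = 6736 km. Period T = 2π√(a³/μ) = 2π√(6736³/398600) = 5501.9 s = 91.70 min.
Node shift per orbit = (5501.9/86166) × 360° = 22.99°.
Equatorial spacing = 22.99 × 111.3 km/° = 2559 km.
At 40° latitude, spacing = 2559 × cos(40°) = 1960 km.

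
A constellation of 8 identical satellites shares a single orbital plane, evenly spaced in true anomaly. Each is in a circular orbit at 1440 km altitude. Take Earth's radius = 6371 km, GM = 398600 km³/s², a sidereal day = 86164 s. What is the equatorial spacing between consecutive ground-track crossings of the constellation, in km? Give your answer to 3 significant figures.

399 km

Semi-major axis a = 6371 + 1440 = 7811 km. Period T = 2π√(a³/μ) = 2π√(7811³/398600) = 6870.2 s = 114.50 min.
Single-satellite node shift = (6870.2/86164) × 360° = 28.70°.
With 8 satellites evenly phased, successive equator crossings are 28.70/8 = 3.588° apart.
That is 3.588 × 111.2 = 399 km at the equator.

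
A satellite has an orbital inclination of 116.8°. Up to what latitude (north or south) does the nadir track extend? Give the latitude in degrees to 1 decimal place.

63.2°

Retrograde orbit: the ground track reaches ±(180° − i) = ±(180 − 116.8) = ±63.2°.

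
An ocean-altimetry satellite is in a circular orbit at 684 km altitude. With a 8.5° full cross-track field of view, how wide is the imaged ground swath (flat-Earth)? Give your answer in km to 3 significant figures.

102 km

Half-angle = 8.5°/2 = 4.25°.
Swath width ≈ 2h·tan(θ/2) = 2 × 684 × tan(4.25°) = 101.7 km.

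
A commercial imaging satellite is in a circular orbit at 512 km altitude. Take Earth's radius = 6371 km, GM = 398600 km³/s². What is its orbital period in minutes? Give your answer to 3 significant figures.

94.7 min

Semi-major axis a = 6371 + 512 = 6883 km. Period T = 2π√(a³/μ) = 2π√(6883³/398600) = 5683.0 s = 94.72 min.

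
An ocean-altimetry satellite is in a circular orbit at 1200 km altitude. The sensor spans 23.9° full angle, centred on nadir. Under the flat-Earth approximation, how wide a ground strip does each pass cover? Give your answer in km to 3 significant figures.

Half-angle = 23.9°/2 = 11.95°.
Swath width ≈ 2h·tan(θ/2) = 2 × 1200 × tan(11.95°) = 507.9 km.

508 km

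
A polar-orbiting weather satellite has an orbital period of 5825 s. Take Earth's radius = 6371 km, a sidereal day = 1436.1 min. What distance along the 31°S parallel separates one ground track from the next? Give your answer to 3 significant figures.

Node shift per orbit = (5825.0/86166) × 360° = 24.34°.
Equatorial spacing = 24.34 × 111.2 km/° = 2706 km.
At 31° latitude, spacing = 2706 × cos(31°) = 2320 km.

2320 km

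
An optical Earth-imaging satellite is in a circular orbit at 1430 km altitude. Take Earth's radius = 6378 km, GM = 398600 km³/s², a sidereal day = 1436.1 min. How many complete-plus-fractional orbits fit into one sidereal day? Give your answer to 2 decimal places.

Semi-major axis a = 6378 + 1430 = 7808 km. Period T = 2π√(a³/μ) = 2π√(7808³/398600) = 6866.3 s = 114.44 min.
Orbits per sidereal day = 86166 / 6866.3 = 12.549.

12.55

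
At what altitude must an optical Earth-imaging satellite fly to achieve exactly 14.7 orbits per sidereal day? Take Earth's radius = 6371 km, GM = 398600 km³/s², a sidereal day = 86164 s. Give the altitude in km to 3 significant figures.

655 km

Required period T = 86164 / 14.7 = 5861.5 s.
From T = 2π√(a³/μ): a = (μ T²/4π²)^(1/3) = (398600 × 5861.5² / 4π²)^(1/3) = 7026 km.
Altitude h = a − R = 7026 − 6371 = 655 km.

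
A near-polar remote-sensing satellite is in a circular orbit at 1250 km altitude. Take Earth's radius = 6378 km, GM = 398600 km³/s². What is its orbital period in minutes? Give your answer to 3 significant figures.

111 min

Semi-major axis a = 6378 + 1250 = 7628 km. Period T = 2π√(a³/μ) = 2π√(7628³/398600) = 6630.2 s = 110.50 min.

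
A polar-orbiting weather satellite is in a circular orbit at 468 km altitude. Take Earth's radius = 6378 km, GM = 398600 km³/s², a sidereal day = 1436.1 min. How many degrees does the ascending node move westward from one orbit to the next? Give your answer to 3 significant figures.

23.6°

Semi-major axis a = 6378 + 468 = 6846 km. Period T = 2π√(a³/μ) = 2π√(6846³/398600) = 5637.2 s = 93.95 min.
During one orbit Earth rotates (5637.2 / 86166) × 360° = 23.55°.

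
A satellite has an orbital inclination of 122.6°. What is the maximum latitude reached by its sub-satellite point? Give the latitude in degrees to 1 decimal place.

57.4°

Retrograde orbit: the ground track reaches ±(180° − i) = ±(180 − 122.6) = ±57.4°.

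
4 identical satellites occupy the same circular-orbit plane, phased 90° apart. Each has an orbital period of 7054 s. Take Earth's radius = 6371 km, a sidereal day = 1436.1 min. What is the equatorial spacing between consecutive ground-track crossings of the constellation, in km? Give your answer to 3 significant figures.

Single-satellite node shift = (7054.0/86166) × 360° = 29.47°.
With 4 satellites evenly phased, successive equator crossings are 29.47/4 = 7.368° apart.
That is 7.368 × 111.2 = 819 km at the equator.

819 km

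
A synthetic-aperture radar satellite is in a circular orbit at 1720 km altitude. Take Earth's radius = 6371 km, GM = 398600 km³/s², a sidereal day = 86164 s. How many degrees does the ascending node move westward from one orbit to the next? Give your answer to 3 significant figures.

30.3°

Semi-major axis a = 6371 + 1720 = 8091 km. Period T = 2π√(a³/μ) = 2π√(8091³/398600) = 7242.9 s = 120.72 min.
During one orbit Earth rotates (7242.9 / 86164) × 360° = 30.26°.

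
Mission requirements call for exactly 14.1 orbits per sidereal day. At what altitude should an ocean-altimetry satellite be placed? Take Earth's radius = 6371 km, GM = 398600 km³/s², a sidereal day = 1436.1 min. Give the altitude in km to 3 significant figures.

Required period T = 86166 / 14.1 = 6111.1 s.
From T = 2π√(a³/μ): a = (μ T²/4π²)^(1/3) = (398600 × 6111.1² / 4π²)^(1/3) = 7224 km.
Altitude h = a − R = 7224 − 6371 = 853 km.

853 km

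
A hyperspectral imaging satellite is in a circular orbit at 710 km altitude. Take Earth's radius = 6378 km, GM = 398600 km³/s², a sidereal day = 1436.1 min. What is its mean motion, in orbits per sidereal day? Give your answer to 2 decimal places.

Semi-major axis a = 6378 + 710 = 7088 km. Period T = 2π√(a³/μ) = 2π√(7088³/398600) = 5938.8 s = 98.98 min.
Orbits per sidereal day = 86166 / 5938.8 = 14.509.

14.51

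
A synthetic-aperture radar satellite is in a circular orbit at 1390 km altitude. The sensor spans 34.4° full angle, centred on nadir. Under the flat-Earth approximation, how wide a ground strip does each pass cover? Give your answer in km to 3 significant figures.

861 km

Half-angle = 34.4°/2 = 17.2°.
Swath width ≈ 2h·tan(θ/2) = 2 × 1390 × tan(17.2°) = 860.6 km.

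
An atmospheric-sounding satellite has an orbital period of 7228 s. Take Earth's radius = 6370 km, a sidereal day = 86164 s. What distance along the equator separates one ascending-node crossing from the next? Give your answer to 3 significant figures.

During one orbit Earth rotates (7228.0 / 86164) × 360° = 30.20°.
At the equator that is 30.20° × (2π·6370/360) km/° = 30.20 × 111.2 = 3357 km.

3360 km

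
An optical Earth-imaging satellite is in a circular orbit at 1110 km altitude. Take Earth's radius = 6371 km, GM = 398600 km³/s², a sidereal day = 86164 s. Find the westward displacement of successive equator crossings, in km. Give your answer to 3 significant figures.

Semi-major axis a = 6371 + 1110 = 7481 km. Period T = 2π√(a³/μ) = 2π√(7481³/398600) = 6439.5 s = 107.32 min.
During one orbit Earth rotates (6439.5 / 86164) × 360° = 26.90°.
At the equator that is 26.90° × (2π·6371/360) km/° = 26.90 × 111.2 = 2992 km.

2990 km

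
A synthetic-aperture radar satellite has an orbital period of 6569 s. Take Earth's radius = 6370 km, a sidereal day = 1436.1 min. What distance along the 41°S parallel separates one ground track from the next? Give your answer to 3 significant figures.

2300 km

Node shift per orbit = (6569.0/86166) × 360° = 27.45°.
Equatorial spacing = 27.45 × 111.2 km/° = 3051 km.
At 41° latitude, spacing = 3051 × cos(41°) = 2303 km.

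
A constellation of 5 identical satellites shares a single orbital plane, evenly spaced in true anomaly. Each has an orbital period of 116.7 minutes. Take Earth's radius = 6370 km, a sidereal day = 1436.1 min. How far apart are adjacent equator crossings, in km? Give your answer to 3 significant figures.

650 km

T = 116.7 min = 7002.0 s.
Single-satellite node shift = (7002.0/86166) × 360° = 29.25°.
With 5 satellites evenly phased, successive equator crossings are 29.25/5 = 5.851° apart.
That is 5.851 × 111.2 = 650 km at the equator.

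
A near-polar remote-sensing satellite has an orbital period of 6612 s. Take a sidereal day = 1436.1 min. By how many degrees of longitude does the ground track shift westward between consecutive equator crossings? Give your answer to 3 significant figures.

27.6°

During one orbit Earth rotates (6612.0 / 86166) × 360° = 27.62°.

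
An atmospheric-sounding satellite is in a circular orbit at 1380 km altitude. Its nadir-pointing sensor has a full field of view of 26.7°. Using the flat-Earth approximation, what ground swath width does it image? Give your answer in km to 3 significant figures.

655 km

Half-angle = 26.7°/2 = 13.35°.
Swath width ≈ 2h·tan(θ/2) = 2 × 1380 × tan(13.35°) = 655.0 km.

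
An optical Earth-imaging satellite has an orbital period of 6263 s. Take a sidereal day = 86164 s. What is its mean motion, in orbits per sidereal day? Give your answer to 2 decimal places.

13.76

Orbits per sidereal day = 86164 / 6263.0 = 13.758.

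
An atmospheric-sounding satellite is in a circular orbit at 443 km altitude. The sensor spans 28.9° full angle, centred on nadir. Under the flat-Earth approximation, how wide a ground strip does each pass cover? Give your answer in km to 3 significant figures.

Half-angle = 28.9°/2 = 14.45°.
Swath width ≈ 2h·tan(θ/2) = 2 × 443 × tan(14.45°) = 228.3 km.

228 km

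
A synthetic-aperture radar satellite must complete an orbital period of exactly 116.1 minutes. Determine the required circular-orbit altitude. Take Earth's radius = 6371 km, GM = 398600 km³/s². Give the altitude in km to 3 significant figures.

1510 km

T = 116.1 min = 6966.0 s.
From T = 2π√(a³/μ): a = (μ T²/4π²)^(1/3) = (398600 × 6966.0² / 4π²)^(1/3) = 7883 km.
Altitude h = a − R = 7883 − 6371 = 1512 km.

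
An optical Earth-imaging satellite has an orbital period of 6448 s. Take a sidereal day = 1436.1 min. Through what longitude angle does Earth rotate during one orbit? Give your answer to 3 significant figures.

During one orbit Earth rotates (6448.0 / 86166) × 360° = 26.94°.

26.9°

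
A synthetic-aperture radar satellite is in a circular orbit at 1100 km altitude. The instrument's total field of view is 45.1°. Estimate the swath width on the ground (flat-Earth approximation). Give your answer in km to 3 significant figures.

914 km

Half-angle = 45.1°/2 = 22.55°.
Swath width ≈ 2h·tan(θ/2) = 2 × 1100 × tan(22.55°) = 913.5 km.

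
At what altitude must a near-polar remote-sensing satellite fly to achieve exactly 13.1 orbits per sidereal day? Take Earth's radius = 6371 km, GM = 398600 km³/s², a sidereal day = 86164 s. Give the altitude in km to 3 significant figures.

Required period T = 86164 / 13.1 = 6577.4 s.
From T = 2π√(a³/μ): a = (μ T²/4π²)^(1/3) = (398600 × 6577.4² / 4π²)^(1/3) = 7587 km.
Altitude h = a − R = 7587 − 6371 = 1216 km.

1220 km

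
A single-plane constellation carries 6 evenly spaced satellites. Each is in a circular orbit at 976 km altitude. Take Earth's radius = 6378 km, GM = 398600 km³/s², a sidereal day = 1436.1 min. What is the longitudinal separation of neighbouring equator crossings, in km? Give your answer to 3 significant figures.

Semi-major axis a = 6378 + 976 = 7354 km. Period T = 2π√(a³/μ) = 2π√(7354³/398600) = 6276.2 s = 104.60 min.
Single-satellite node shift = (6276.2/86166) × 360° = 26.22°.
With 6 satellites evenly phased, successive equator crossings are 26.22/6 = 4.370° apart.
That is 4.370 × 111.3 = 486 km at the equator.

486 km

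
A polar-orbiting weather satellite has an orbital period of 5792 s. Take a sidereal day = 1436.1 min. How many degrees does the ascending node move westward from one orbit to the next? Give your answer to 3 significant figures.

24.2°

During one orbit Earth rotates (5792.0 / 86166) × 360° = 24.20°.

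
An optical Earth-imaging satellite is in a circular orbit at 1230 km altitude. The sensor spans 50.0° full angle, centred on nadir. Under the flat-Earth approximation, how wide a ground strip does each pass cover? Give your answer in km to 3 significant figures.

Half-angle = 50.0°/2 = 25°.
Swath width ≈ 2h·tan(θ/2) = 2 × 1230 × tan(25°) = 1147.1 km.

1150 km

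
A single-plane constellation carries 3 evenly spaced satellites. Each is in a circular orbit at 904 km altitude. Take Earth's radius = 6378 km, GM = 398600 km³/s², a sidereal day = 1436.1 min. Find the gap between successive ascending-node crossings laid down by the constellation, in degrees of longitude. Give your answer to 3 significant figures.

8.61°

Semi-major axis a = 6378 + 904 = 7282 km. Period T = 2π√(a³/μ) = 2π√(7282³/398600) = 6184.3 s = 103.07 min.
Single-satellite node shift = (6184.3/86166) × 360° = 25.84°.
With 3 satellites evenly phased, successive equator crossings are 25.84/3 = 8.613° apart.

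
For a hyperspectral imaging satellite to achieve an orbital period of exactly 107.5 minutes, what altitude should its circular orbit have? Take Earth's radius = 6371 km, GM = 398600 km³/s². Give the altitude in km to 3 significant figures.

T = 107.5 min = 6450.0 s.
From T = 2π√(a³/μ): a = (μ T²/4π²)^(1/3) = (398600 × 6450.0² / 4π²)^(1/3) = 7489 km.
Altitude h = a − R = 7489 − 6371 = 1118 km.

1120 km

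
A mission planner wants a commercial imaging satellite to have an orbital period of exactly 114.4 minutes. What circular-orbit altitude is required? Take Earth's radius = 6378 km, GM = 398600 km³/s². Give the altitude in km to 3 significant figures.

T = 114.4 min = 6864.0 s.
From T = 2π√(a³/μ): a = (μ T²/4π²)^(1/3) = (398600 × 6864.0² / 4π²)^(1/3) = 7806 km.
Altitude h = a − R = 7806 − 6378 = 1428 km.

1430 km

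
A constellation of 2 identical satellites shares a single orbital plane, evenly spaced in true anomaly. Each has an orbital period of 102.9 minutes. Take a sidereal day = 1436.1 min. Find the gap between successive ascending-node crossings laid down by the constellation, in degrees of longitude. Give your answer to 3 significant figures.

T = 102.9 min = 6174.0 s.
Single-satellite node shift = (6174.0/86166) × 360° = 25.79°.
With 2 satellites evenly phased, successive equator crossings are 25.79/2 = 12.897° apart.

12.9°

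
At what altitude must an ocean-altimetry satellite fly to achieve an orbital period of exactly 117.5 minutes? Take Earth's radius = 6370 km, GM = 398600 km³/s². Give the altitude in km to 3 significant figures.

1580 km

T = 117.5 min = 7050.0 s.
From T = 2π√(a³/μ): a = (μ T²/4π²)^(1/3) = (398600 × 7050.0² / 4π²)^(1/3) = 7947 km.
Altitude h = a − R = 7947 − 6370 = 1577 km.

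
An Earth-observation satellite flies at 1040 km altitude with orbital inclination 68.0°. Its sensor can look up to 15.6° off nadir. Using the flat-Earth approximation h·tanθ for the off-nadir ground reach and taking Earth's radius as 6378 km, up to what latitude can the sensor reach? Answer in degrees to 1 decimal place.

For a prograde orbit the ground track reaches latitude ±i = ±68.0°.
Sensor half-swath on the ground ≈ 1040·tan(15.6°) = 290 km = 2.61° of latitude.
Maximum observable latitude ≈ 68.0 + 2.61 = 70.6°.

70.6°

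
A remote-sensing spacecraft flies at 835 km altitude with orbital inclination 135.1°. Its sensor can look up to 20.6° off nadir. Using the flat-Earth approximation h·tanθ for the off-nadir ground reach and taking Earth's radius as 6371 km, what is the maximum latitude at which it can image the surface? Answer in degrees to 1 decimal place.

Retrograde orbit: the ground track reaches ±(180° − i) = ±(180 − 135.1) = ±44.9°.
Sensor half-swath on the ground ≈ 835·tan(20.6°) = 314 km = 2.82° of latitude.
Maximum observable latitude ≈ 44.9 + 2.82 = 47.7°.

47.7°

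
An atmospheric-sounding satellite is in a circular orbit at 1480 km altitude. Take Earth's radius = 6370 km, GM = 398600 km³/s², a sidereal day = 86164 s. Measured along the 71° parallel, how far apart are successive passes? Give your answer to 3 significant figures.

Semi-major axis a = 6370 + 1480 = 7850 km. Period T = 2π√(a³/μ) = 2π√(7850³/398600) = 6921.7 s = 115.36 min.
Node shift per orbit = (6921.7/86164) × 360° = 28.92°.
Equatorial spacing = 28.92 × 111.2 km/° = 3215 km.
At 71° latitude, spacing = 3215 × cos(71°) = 1047 km.

1050 km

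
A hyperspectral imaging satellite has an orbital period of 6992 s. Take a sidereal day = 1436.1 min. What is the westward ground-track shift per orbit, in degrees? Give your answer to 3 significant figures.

29.2°

During one orbit Earth rotates (6992.0 / 86166) × 360° = 29.21°.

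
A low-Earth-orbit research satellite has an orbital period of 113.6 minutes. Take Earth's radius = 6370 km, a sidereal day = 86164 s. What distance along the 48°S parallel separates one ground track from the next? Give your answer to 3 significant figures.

T = 113.6 min = 6816.0 s.
Node shift per orbit = (6816.0/86164) × 360° = 28.48°.
Equatorial spacing = 28.48 × 111.2 km/° = 3166 km.
At 48° latitude, spacing = 3166 × cos(48°) = 2119 km.

2120 km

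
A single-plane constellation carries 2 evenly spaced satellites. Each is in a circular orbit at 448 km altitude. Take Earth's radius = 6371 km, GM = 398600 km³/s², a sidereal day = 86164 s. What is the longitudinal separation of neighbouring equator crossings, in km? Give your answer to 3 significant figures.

Semi-major axis a = 6371 + 448 = 6819 km. Period T = 2π√(a³/μ) = 2π√(6819³/398600) = 5603.9 s = 93.40 min.
Single-satellite node shift = (5603.9/86164) × 360° = 23.41°.
With 2 satellites evenly phased, successive equator crossings are 23.41/2 = 11.707° apart.
That is 11.707 × 111.2 = 1302 km at the equator.

1300 km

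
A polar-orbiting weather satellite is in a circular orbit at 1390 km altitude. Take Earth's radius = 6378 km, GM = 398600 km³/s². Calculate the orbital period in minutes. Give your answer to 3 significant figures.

114 min

Semi-major axis a = 6378 + 1390 = 7768 km. Period T = 2π√(a³/μ) = 2π√(7768³/398600) = 6813.6 s = 113.56 min.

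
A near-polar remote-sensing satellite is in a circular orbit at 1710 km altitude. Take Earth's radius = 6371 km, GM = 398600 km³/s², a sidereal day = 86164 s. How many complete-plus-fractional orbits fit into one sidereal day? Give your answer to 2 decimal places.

Semi-major axis a = 6371 + 1710 = 8081 km. Period T = 2π√(a³/μ) = 2π√(8081³/398600) = 7229.5 s = 120.49 min.
Orbits per sidereal day = 86164 / 7229.5 = 11.918.

11.92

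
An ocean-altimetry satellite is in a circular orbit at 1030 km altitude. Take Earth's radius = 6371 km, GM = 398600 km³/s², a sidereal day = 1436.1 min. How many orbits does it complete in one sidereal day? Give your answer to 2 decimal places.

13.60

Semi-major axis a = 6371 + 1030 = 7401 km. Period T = 2π√(a³/μ) = 2π√(7401³/398600) = 6336.5 s = 105.61 min.
Orbits per sidereal day = 86166 / 6336.5 = 13.598.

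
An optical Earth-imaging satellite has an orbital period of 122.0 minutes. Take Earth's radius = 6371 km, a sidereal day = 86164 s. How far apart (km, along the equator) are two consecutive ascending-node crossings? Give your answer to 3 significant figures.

T = 122.0 min = 7320.0 s.
During one orbit Earth rotates (7320.0 / 86164) × 360° = 30.58°.
At the equator that is 30.58° × (2π·6371/360) km/° = 30.58 × 111.2 = 3401 km.

3400 km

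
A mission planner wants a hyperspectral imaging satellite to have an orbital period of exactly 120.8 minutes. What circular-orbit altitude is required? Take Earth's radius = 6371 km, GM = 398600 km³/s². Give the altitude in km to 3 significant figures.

T = 120.8 min = 7248.0 s.
From T = 2π√(a³/μ): a = (μ T²/4π²)^(1/3) = (398600 × 7248.0² / 4π²)^(1/3) = 8095 km.
Altitude h = a − R = 8095 − 6371 = 1724 km.

1720 km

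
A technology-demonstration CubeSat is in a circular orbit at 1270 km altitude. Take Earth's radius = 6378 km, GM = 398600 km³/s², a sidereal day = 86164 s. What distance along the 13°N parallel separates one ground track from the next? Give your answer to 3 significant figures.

Semi-major axis a = 6378 + 1270 = 7648 km. Period T = 2π√(a³/μ) = 2π√(7648³/398600) = 6656.3 s = 110.94 min.
Node shift per orbit = (6656.3/86164) × 360° = 27.81°.
Equatorial spacing = 27.81 × 111.3 km/° = 3096 km.
At 13° latitude, spacing = 3096 × cos(13°) = 3016 km.

3020 km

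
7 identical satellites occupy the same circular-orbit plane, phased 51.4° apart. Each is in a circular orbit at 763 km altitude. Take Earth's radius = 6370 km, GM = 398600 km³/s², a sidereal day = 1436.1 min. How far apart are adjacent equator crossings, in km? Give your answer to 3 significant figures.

398 km

Semi-major axis a = 6370 + 763 = 7133 km. Period T = 2π√(a³/μ) = 2π√(7133³/398600) = 5995.4 s = 99.92 min.
Single-satellite node shift = (5995.4/86166) × 360° = 25.05°.
With 7 satellites evenly phased, successive equator crossings are 25.05/7 = 3.578° apart.
That is 3.578 × 111.2 = 398 km at the equator.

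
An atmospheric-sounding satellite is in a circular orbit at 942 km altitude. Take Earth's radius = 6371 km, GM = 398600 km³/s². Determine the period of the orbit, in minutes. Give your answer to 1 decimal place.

Semi-major axis a = 6371 + 942 = 7313 km. Period T = 2π√(a³/μ) = 2π√(7313³/398600) = 6223.8 s = 103.73 min.

103.7 min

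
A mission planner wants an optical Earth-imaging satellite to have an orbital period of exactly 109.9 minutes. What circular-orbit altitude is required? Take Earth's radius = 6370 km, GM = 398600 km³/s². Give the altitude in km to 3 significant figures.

T = 109.9 min = 6594.0 s.
From T = 2π√(a³/μ): a = (μ T²/4π²)^(1/3) = (398600 × 6594.0² / 4π²)^(1/3) = 7600 km.
Altitude h = a − R = 7600 − 6370 = 1230 km.

1230 km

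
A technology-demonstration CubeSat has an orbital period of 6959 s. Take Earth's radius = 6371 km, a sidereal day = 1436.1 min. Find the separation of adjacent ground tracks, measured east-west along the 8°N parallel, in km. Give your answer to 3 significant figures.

3200 km

Node shift per orbit = (6959.0/86166) × 360° = 29.07°.
Equatorial spacing = 29.07 × 111.2 km/° = 3233 km.
At 8° latitude, spacing = 3233 × cos(8°) = 3201 km.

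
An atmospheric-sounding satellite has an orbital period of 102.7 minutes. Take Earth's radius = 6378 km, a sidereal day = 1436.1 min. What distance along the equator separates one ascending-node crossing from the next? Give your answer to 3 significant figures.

2870 km

T = 102.7 min = 6162.0 s.
During one orbit Earth rotates (6162.0 / 86166) × 360° = 25.74°.
At the equator that is 25.74° × (2π·6378/360) km/° = 25.74 × 111.3 = 2866 km.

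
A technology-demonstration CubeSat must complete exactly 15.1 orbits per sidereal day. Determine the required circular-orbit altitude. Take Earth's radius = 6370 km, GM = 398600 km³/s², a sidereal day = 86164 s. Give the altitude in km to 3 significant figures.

532 km

Required period T = 86164 / 15.1 = 5706.2 s.
From T = 2π√(a³/μ): a = (μ T²/4π²)^(1/3) = (398600 × 5706.2² / 4π²)^(1/3) = 6902 km.
Altitude h = a − R = 6902 − 6370 = 532 km.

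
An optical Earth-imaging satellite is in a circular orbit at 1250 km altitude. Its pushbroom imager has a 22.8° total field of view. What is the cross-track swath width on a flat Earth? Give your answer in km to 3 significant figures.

504 km

Half-angle = 22.8°/2 = 11.4°.
Swath width ≈ 2h·tan(θ/2) = 2 × 1250 × tan(11.4°) = 504.1 km.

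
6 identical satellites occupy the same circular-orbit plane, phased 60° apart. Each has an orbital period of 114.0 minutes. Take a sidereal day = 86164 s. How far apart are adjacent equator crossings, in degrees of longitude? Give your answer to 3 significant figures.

T = 114.0 min = 6840.0 s.
Single-satellite node shift = (6840.0/86164) × 360° = 28.58°.
With 6 satellites evenly phased, successive equator crossings are 28.58/6 = 4.763° apart.

4.76°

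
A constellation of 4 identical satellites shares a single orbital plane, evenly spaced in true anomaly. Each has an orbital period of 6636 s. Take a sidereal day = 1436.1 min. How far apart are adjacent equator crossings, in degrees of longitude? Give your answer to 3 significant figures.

Single-satellite node shift = (6636.0/86166) × 360° = 27.73°.
With 4 satellites evenly phased, successive equator crossings are 27.73/4 = 6.931° apart.

6.93°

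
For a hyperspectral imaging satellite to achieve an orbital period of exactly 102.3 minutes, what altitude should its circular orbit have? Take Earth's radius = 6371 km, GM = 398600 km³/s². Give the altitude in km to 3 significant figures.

875 km

T = 102.3 min = 6138.0 s.
From T = 2π√(a³/μ): a = (μ T²/4π²)^(1/3) = (398600 × 6138.0² / 4π²)^(1/3) = 7246 km.
Altitude h = a − R = 7246 − 6371 = 875 km.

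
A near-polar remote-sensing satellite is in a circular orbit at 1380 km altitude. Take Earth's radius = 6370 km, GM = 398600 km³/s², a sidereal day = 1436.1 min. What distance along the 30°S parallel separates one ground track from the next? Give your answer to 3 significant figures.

Semi-major axis a = 6370 + 1380 = 7750 km. Period T = 2π√(a³/μ) = 2π√(7750³/398600) = 6789.9 s = 113.17 min.
Node shift per orbit = (6789.9/86166) × 360° = 28.37°.
Equatorial spacing = 28.37 × 111.2 km/° = 3154 km.
At 30° latitude, spacing = 3154 × cos(30°) = 2731 km.

2730 km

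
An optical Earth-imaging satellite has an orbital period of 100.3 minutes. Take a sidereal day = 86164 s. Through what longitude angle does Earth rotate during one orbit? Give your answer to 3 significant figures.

T = 100.3 min = 6018.0 s.
During one orbit Earth rotates (6018.0 / 86164) × 360° = 25.14°.

25.1°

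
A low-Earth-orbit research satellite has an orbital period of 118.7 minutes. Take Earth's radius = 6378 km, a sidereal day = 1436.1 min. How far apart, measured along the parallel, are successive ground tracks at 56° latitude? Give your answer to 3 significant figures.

1850 km

T = 118.7 min = 7122.0 s.
Node shift per orbit = (7122.0/86166) × 360° = 29.76°.
Equatorial spacing = 29.76 × 111.3 km/° = 3312 km.
At 56° latitude, spacing = 3312 × cos(56°) = 1852 km.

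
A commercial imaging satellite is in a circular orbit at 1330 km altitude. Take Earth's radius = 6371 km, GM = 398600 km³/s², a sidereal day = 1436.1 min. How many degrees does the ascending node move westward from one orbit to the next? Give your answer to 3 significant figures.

28.1°

Semi-major axis a = 6371 + 1330 = 7701 km. Period T = 2π√(a³/μ) = 2π√(7701³/398600) = 6725.6 s = 112.09 min.
During one orbit Earth rotates (6725.6 / 86166) × 360° = 28.10°.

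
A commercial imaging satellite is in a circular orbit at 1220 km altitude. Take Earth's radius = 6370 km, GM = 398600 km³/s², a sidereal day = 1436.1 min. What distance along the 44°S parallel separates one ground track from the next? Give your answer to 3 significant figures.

2200 km

Semi-major axis a = 6370 + 1220 = 7590 km. Period T = 2π√(a³/μ) = 2π√(7590³/398600) = 6580.7 s = 109.68 min.
Node shift per orbit = (6580.7/86166) × 360° = 27.49°.
Equatorial spacing = 27.49 × 111.2 km/° = 3057 km.
At 44° latitude, spacing = 3057 × cos(44°) = 2199 km.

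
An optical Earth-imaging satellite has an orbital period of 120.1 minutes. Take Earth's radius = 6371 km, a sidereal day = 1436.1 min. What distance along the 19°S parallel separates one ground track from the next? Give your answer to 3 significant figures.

3170 km

T = 120.1 min = 7206.0 s.
Node shift per orbit = (7206.0/86166) × 360° = 30.11°.
Equatorial spacing = 30.11 × 111.2 km/° = 3348 km.
At 19° latitude, spacing = 3348 × cos(19°) = 3165 km.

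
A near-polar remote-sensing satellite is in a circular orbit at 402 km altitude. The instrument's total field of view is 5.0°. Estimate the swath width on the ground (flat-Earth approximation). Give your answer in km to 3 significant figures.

35.1 km

Half-angle = 5.0°/2 = 2.5°.
Swath width ≈ 2h·tan(θ/2) = 2 × 402 × tan(2.5°) = 35.1 km.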